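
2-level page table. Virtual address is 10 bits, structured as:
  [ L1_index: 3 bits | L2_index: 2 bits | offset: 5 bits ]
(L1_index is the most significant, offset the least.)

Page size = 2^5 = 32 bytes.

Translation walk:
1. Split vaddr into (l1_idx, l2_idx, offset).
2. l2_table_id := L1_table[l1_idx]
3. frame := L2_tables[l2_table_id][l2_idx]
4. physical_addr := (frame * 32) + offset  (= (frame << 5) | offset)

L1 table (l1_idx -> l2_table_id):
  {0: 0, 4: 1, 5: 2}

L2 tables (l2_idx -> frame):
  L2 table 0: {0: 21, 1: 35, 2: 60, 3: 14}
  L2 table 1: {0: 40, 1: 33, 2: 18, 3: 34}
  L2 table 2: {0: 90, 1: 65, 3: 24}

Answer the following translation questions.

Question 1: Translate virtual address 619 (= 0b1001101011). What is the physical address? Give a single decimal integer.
Answer: 1099

Derivation:
vaddr = 619 = 0b1001101011
Split: l1_idx=4, l2_idx=3, offset=11
L1[4] = 1
L2[1][3] = 34
paddr = 34 * 32 + 11 = 1099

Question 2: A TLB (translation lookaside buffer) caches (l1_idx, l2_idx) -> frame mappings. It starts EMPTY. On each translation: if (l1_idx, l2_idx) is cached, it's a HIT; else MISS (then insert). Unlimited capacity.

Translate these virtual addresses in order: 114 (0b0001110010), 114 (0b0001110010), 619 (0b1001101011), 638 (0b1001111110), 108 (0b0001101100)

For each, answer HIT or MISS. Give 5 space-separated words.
vaddr=114: (0,3) not in TLB -> MISS, insert
vaddr=114: (0,3) in TLB -> HIT
vaddr=619: (4,3) not in TLB -> MISS, insert
vaddr=638: (4,3) in TLB -> HIT
vaddr=108: (0,3) in TLB -> HIT

Answer: MISS HIT MISS HIT HIT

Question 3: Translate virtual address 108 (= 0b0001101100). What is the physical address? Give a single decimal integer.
vaddr = 108 = 0b0001101100
Split: l1_idx=0, l2_idx=3, offset=12
L1[0] = 0
L2[0][3] = 14
paddr = 14 * 32 + 12 = 460

Answer: 460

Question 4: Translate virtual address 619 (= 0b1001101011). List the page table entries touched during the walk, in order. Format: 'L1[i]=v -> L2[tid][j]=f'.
vaddr = 619 = 0b1001101011
Split: l1_idx=4, l2_idx=3, offset=11

Answer: L1[4]=1 -> L2[1][3]=34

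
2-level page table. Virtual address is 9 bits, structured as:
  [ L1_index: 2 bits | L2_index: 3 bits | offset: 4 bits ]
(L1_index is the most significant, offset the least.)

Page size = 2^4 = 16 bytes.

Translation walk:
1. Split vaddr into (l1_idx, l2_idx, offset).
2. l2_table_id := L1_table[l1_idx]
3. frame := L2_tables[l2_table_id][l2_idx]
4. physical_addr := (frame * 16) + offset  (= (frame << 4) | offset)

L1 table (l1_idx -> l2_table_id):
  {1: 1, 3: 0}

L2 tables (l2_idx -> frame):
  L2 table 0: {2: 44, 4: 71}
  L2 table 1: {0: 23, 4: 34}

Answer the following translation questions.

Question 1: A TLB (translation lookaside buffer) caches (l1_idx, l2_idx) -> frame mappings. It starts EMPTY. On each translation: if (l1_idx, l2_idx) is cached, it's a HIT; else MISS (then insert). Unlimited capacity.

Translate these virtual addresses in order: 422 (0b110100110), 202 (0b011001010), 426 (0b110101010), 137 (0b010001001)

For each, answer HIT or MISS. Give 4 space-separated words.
vaddr=422: (3,2) not in TLB -> MISS, insert
vaddr=202: (1,4) not in TLB -> MISS, insert
vaddr=426: (3,2) in TLB -> HIT
vaddr=137: (1,0) not in TLB -> MISS, insert

Answer: MISS MISS HIT MISS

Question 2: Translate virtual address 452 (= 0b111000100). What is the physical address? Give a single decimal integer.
vaddr = 452 = 0b111000100
Split: l1_idx=3, l2_idx=4, offset=4
L1[3] = 0
L2[0][4] = 71
paddr = 71 * 16 + 4 = 1140

Answer: 1140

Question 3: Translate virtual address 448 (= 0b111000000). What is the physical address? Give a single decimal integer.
Answer: 1136

Derivation:
vaddr = 448 = 0b111000000
Split: l1_idx=3, l2_idx=4, offset=0
L1[3] = 0
L2[0][4] = 71
paddr = 71 * 16 + 0 = 1136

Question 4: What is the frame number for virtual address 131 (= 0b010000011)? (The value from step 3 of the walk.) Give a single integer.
Answer: 23

Derivation:
vaddr = 131: l1_idx=1, l2_idx=0
L1[1] = 1; L2[1][0] = 23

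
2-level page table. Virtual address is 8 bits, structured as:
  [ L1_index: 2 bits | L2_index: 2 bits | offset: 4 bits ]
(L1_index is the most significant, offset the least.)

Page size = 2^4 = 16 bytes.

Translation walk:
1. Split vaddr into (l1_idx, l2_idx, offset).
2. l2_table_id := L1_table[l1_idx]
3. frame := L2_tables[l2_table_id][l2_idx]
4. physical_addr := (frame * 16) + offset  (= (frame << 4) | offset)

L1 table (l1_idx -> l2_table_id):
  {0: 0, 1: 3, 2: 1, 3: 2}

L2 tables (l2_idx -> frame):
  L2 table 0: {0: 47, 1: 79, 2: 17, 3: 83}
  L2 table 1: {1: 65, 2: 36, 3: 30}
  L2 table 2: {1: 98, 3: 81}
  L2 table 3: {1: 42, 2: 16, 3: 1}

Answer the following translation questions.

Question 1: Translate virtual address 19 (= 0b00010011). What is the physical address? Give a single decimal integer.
Answer: 1267

Derivation:
vaddr = 19 = 0b00010011
Split: l1_idx=0, l2_idx=1, offset=3
L1[0] = 0
L2[0][1] = 79
paddr = 79 * 16 + 3 = 1267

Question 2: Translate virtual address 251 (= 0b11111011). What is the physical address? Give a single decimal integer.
Answer: 1307

Derivation:
vaddr = 251 = 0b11111011
Split: l1_idx=3, l2_idx=3, offset=11
L1[3] = 2
L2[2][3] = 81
paddr = 81 * 16 + 11 = 1307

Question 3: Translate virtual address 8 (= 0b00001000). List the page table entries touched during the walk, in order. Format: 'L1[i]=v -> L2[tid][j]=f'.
vaddr = 8 = 0b00001000
Split: l1_idx=0, l2_idx=0, offset=8

Answer: L1[0]=0 -> L2[0][0]=47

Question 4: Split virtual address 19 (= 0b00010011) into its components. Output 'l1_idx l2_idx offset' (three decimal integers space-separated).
Answer: 0 1 3

Derivation:
vaddr = 19 = 0b00010011
  top 2 bits -> l1_idx = 0
  next 2 bits -> l2_idx = 1
  bottom 4 bits -> offset = 3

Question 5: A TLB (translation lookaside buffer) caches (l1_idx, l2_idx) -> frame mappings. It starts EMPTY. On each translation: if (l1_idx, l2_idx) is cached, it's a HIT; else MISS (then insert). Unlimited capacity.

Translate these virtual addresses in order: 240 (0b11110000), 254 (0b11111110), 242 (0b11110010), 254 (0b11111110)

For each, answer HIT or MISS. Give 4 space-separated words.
vaddr=240: (3,3) not in TLB -> MISS, insert
vaddr=254: (3,3) in TLB -> HIT
vaddr=242: (3,3) in TLB -> HIT
vaddr=254: (3,3) in TLB -> HIT

Answer: MISS HIT HIT HIT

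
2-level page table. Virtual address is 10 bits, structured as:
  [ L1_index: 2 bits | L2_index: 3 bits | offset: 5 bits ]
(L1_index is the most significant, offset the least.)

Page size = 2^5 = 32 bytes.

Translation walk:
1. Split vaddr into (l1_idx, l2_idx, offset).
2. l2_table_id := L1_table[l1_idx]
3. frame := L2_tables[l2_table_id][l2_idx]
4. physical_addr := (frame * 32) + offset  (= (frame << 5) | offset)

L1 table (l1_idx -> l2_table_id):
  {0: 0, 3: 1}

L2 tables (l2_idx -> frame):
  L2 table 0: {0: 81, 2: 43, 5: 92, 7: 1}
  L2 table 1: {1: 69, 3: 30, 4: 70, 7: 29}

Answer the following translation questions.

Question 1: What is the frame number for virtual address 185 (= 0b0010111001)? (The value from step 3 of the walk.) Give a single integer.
vaddr = 185: l1_idx=0, l2_idx=5
L1[0] = 0; L2[0][5] = 92

Answer: 92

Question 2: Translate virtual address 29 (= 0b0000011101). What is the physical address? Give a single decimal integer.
vaddr = 29 = 0b0000011101
Split: l1_idx=0, l2_idx=0, offset=29
L1[0] = 0
L2[0][0] = 81
paddr = 81 * 32 + 29 = 2621

Answer: 2621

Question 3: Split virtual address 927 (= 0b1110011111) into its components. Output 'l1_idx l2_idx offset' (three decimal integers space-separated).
Answer: 3 4 31

Derivation:
vaddr = 927 = 0b1110011111
  top 2 bits -> l1_idx = 3
  next 3 bits -> l2_idx = 4
  bottom 5 bits -> offset = 31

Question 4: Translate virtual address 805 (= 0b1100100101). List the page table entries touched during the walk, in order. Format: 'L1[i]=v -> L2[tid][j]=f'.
Answer: L1[3]=1 -> L2[1][1]=69

Derivation:
vaddr = 805 = 0b1100100101
Split: l1_idx=3, l2_idx=1, offset=5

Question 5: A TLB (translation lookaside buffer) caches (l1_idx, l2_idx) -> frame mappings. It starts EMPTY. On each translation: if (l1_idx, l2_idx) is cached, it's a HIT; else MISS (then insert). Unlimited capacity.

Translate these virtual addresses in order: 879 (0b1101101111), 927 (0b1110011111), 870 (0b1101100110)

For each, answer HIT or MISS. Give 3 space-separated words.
Answer: MISS MISS HIT

Derivation:
vaddr=879: (3,3) not in TLB -> MISS, insert
vaddr=927: (3,4) not in TLB -> MISS, insert
vaddr=870: (3,3) in TLB -> HIT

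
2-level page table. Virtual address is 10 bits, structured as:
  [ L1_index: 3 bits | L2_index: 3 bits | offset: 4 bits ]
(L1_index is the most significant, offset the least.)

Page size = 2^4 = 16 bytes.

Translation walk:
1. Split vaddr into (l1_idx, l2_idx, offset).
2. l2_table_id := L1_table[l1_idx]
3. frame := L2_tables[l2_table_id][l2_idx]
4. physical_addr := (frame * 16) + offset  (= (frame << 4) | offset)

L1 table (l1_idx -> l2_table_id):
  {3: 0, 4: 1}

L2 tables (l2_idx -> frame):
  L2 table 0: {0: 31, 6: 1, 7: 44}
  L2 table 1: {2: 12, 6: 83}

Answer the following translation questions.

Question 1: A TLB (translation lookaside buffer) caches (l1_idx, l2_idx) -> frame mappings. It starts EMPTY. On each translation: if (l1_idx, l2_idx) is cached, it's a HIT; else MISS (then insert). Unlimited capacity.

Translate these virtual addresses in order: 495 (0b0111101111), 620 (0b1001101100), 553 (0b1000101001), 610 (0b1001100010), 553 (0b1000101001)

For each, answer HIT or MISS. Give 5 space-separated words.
Answer: MISS MISS MISS HIT HIT

Derivation:
vaddr=495: (3,6) not in TLB -> MISS, insert
vaddr=620: (4,6) not in TLB -> MISS, insert
vaddr=553: (4,2) not in TLB -> MISS, insert
vaddr=610: (4,6) in TLB -> HIT
vaddr=553: (4,2) in TLB -> HIT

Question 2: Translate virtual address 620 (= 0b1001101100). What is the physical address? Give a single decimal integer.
vaddr = 620 = 0b1001101100
Split: l1_idx=4, l2_idx=6, offset=12
L1[4] = 1
L2[1][6] = 83
paddr = 83 * 16 + 12 = 1340

Answer: 1340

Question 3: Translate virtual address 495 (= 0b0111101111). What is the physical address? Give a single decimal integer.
vaddr = 495 = 0b0111101111
Split: l1_idx=3, l2_idx=6, offset=15
L1[3] = 0
L2[0][6] = 1
paddr = 1 * 16 + 15 = 31

Answer: 31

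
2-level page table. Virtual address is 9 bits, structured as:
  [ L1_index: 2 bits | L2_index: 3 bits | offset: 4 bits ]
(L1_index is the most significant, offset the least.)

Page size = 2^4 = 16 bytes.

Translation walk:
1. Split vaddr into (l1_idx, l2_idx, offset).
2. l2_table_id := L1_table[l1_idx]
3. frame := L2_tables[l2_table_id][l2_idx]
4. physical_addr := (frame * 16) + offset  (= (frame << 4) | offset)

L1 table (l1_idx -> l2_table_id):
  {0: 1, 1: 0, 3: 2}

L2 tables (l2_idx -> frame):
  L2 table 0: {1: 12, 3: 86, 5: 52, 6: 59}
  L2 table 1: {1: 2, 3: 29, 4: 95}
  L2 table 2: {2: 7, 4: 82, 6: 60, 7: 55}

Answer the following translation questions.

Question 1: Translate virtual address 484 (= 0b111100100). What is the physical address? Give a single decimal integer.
Answer: 964

Derivation:
vaddr = 484 = 0b111100100
Split: l1_idx=3, l2_idx=6, offset=4
L1[3] = 2
L2[2][6] = 60
paddr = 60 * 16 + 4 = 964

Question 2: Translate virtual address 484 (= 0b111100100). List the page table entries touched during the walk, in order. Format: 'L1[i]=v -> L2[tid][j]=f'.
Answer: L1[3]=2 -> L2[2][6]=60

Derivation:
vaddr = 484 = 0b111100100
Split: l1_idx=3, l2_idx=6, offset=4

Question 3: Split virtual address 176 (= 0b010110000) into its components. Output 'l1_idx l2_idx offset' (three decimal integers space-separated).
vaddr = 176 = 0b010110000
  top 2 bits -> l1_idx = 1
  next 3 bits -> l2_idx = 3
  bottom 4 bits -> offset = 0

Answer: 1 3 0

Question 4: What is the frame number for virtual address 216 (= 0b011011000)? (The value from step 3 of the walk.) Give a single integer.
vaddr = 216: l1_idx=1, l2_idx=5
L1[1] = 0; L2[0][5] = 52

Answer: 52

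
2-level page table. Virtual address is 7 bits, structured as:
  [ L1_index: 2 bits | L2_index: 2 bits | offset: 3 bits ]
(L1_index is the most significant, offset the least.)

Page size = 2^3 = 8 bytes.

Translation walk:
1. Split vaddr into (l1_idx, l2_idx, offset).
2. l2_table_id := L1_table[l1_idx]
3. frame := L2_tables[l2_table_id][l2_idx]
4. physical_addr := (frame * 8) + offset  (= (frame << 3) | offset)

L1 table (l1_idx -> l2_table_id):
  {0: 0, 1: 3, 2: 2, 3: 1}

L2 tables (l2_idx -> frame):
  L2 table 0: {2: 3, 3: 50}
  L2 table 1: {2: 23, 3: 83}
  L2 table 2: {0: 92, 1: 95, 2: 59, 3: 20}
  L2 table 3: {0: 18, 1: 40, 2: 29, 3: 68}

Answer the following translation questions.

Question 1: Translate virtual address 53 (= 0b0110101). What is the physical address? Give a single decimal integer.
vaddr = 53 = 0b0110101
Split: l1_idx=1, l2_idx=2, offset=5
L1[1] = 3
L2[3][2] = 29
paddr = 29 * 8 + 5 = 237

Answer: 237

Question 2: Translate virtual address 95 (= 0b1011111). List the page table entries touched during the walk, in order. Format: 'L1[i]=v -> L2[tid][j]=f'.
vaddr = 95 = 0b1011111
Split: l1_idx=2, l2_idx=3, offset=7

Answer: L1[2]=2 -> L2[2][3]=20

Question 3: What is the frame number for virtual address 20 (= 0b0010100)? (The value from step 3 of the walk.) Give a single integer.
vaddr = 20: l1_idx=0, l2_idx=2
L1[0] = 0; L2[0][2] = 3

Answer: 3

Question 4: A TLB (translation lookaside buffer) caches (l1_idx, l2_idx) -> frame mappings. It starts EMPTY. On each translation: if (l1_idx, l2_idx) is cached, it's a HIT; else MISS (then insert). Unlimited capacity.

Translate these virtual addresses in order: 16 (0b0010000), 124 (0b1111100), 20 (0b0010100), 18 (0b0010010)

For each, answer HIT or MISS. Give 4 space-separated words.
Answer: MISS MISS HIT HIT

Derivation:
vaddr=16: (0,2) not in TLB -> MISS, insert
vaddr=124: (3,3) not in TLB -> MISS, insert
vaddr=20: (0,2) in TLB -> HIT
vaddr=18: (0,2) in TLB -> HIT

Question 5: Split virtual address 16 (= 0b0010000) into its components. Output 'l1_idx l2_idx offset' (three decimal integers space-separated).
vaddr = 16 = 0b0010000
  top 2 bits -> l1_idx = 0
  next 2 bits -> l2_idx = 2
  bottom 3 bits -> offset = 0

Answer: 0 2 0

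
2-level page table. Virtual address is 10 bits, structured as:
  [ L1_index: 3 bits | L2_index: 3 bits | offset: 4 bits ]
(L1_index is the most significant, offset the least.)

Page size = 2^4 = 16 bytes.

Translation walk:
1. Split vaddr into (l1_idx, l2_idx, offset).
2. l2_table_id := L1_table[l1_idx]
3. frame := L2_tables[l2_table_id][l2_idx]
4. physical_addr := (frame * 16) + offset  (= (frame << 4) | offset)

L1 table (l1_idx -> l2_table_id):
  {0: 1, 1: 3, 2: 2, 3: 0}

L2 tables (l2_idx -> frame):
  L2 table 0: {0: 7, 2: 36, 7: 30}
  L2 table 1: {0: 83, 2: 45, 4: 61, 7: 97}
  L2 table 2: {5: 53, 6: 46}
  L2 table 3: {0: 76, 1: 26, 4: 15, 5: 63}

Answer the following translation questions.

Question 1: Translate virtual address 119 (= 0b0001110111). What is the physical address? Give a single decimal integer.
Answer: 1559

Derivation:
vaddr = 119 = 0b0001110111
Split: l1_idx=0, l2_idx=7, offset=7
L1[0] = 1
L2[1][7] = 97
paddr = 97 * 16 + 7 = 1559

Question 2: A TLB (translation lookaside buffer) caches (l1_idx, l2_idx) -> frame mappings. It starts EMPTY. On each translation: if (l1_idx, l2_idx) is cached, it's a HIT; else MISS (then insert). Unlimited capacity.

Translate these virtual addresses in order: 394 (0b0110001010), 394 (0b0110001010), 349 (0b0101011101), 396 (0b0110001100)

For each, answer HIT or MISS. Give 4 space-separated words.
Answer: MISS HIT MISS HIT

Derivation:
vaddr=394: (3,0) not in TLB -> MISS, insert
vaddr=394: (3,0) in TLB -> HIT
vaddr=349: (2,5) not in TLB -> MISS, insert
vaddr=396: (3,0) in TLB -> HIT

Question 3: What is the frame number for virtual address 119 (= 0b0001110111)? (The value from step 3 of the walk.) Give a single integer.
Answer: 97

Derivation:
vaddr = 119: l1_idx=0, l2_idx=7
L1[0] = 1; L2[1][7] = 97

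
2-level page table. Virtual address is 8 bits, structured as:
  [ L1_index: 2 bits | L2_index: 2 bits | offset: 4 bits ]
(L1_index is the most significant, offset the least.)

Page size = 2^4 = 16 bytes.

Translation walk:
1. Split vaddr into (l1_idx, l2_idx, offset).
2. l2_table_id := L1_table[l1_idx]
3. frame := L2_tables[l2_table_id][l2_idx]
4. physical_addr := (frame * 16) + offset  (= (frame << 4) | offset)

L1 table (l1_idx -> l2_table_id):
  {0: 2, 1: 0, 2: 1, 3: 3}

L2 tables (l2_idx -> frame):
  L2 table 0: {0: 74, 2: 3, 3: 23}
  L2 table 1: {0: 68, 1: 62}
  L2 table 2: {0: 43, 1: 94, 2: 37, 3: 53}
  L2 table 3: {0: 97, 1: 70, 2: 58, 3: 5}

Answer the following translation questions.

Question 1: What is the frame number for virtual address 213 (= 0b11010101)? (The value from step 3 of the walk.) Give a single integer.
Answer: 70

Derivation:
vaddr = 213: l1_idx=3, l2_idx=1
L1[3] = 3; L2[3][1] = 70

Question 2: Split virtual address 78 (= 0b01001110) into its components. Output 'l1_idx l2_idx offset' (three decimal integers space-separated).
vaddr = 78 = 0b01001110
  top 2 bits -> l1_idx = 1
  next 2 bits -> l2_idx = 0
  bottom 4 bits -> offset = 14

Answer: 1 0 14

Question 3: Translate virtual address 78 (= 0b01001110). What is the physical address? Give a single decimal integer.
Answer: 1198

Derivation:
vaddr = 78 = 0b01001110
Split: l1_idx=1, l2_idx=0, offset=14
L1[1] = 0
L2[0][0] = 74
paddr = 74 * 16 + 14 = 1198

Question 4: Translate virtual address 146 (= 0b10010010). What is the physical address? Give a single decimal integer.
vaddr = 146 = 0b10010010
Split: l1_idx=2, l2_idx=1, offset=2
L1[2] = 1
L2[1][1] = 62
paddr = 62 * 16 + 2 = 994

Answer: 994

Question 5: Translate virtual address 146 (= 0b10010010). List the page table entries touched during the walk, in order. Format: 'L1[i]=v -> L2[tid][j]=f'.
vaddr = 146 = 0b10010010
Split: l1_idx=2, l2_idx=1, offset=2

Answer: L1[2]=1 -> L2[1][1]=62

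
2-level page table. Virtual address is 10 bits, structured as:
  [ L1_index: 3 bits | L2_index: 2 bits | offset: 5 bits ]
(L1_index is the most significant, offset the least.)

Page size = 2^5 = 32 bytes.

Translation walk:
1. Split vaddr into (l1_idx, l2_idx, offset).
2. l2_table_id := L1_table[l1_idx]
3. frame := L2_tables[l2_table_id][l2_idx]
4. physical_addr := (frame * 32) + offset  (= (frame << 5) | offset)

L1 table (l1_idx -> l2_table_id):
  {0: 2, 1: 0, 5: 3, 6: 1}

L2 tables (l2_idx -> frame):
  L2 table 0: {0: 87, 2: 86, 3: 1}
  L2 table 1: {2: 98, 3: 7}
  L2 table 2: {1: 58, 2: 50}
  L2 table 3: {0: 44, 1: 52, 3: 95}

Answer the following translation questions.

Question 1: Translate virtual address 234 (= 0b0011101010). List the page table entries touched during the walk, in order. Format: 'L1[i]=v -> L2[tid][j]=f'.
vaddr = 234 = 0b0011101010
Split: l1_idx=1, l2_idx=3, offset=10

Answer: L1[1]=0 -> L2[0][3]=1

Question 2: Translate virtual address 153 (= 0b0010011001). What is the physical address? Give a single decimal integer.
vaddr = 153 = 0b0010011001
Split: l1_idx=1, l2_idx=0, offset=25
L1[1] = 0
L2[0][0] = 87
paddr = 87 * 32 + 25 = 2809

Answer: 2809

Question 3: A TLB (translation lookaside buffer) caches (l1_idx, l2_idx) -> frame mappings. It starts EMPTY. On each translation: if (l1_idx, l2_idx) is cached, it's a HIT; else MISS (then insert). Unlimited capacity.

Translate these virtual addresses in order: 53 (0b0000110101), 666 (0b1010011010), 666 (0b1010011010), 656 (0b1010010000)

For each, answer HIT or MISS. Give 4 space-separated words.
Answer: MISS MISS HIT HIT

Derivation:
vaddr=53: (0,1) not in TLB -> MISS, insert
vaddr=666: (5,0) not in TLB -> MISS, insert
vaddr=666: (5,0) in TLB -> HIT
vaddr=656: (5,0) in TLB -> HIT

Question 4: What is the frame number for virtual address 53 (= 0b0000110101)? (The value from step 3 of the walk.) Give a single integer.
Answer: 58

Derivation:
vaddr = 53: l1_idx=0, l2_idx=1
L1[0] = 2; L2[2][1] = 58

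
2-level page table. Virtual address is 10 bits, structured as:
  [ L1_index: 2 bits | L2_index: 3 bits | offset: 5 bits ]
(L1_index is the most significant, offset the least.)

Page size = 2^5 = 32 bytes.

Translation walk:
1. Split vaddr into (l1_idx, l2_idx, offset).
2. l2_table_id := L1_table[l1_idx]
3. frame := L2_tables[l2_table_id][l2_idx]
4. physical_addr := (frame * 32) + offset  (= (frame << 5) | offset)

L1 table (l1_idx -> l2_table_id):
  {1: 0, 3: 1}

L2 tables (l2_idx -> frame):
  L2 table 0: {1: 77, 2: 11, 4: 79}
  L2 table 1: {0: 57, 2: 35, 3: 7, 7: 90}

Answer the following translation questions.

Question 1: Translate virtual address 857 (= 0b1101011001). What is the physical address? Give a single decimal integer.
vaddr = 857 = 0b1101011001
Split: l1_idx=3, l2_idx=2, offset=25
L1[3] = 1
L2[1][2] = 35
paddr = 35 * 32 + 25 = 1145

Answer: 1145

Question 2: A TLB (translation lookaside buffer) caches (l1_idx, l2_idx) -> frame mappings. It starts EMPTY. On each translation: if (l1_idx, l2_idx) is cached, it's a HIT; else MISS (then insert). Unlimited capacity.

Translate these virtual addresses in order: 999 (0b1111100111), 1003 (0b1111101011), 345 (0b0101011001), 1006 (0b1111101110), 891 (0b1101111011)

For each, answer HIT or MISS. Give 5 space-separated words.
vaddr=999: (3,7) not in TLB -> MISS, insert
vaddr=1003: (3,7) in TLB -> HIT
vaddr=345: (1,2) not in TLB -> MISS, insert
vaddr=1006: (3,7) in TLB -> HIT
vaddr=891: (3,3) not in TLB -> MISS, insert

Answer: MISS HIT MISS HIT MISS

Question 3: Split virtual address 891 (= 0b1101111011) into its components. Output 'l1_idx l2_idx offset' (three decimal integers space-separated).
vaddr = 891 = 0b1101111011
  top 2 bits -> l1_idx = 3
  next 3 bits -> l2_idx = 3
  bottom 5 bits -> offset = 27

Answer: 3 3 27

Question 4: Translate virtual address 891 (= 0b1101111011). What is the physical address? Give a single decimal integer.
vaddr = 891 = 0b1101111011
Split: l1_idx=3, l2_idx=3, offset=27
L1[3] = 1
L2[1][3] = 7
paddr = 7 * 32 + 27 = 251

Answer: 251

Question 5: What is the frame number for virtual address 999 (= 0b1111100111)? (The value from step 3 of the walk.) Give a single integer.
vaddr = 999: l1_idx=3, l2_idx=7
L1[3] = 1; L2[1][7] = 90

Answer: 90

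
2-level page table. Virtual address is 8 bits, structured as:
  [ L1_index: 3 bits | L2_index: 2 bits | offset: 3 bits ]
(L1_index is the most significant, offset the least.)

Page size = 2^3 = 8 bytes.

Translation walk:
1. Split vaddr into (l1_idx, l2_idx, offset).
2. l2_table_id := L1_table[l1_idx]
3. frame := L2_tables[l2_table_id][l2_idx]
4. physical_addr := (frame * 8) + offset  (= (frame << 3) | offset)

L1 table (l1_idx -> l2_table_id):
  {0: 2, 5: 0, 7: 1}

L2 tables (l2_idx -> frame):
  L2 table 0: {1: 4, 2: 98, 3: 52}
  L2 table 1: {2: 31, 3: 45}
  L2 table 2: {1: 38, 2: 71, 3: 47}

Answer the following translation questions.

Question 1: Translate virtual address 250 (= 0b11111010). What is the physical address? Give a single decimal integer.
Answer: 362

Derivation:
vaddr = 250 = 0b11111010
Split: l1_idx=7, l2_idx=3, offset=2
L1[7] = 1
L2[1][3] = 45
paddr = 45 * 8 + 2 = 362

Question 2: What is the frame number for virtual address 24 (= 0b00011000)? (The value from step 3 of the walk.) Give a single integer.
vaddr = 24: l1_idx=0, l2_idx=3
L1[0] = 2; L2[2][3] = 47

Answer: 47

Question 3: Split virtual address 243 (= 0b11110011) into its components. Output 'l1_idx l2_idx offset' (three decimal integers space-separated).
Answer: 7 2 3

Derivation:
vaddr = 243 = 0b11110011
  top 3 bits -> l1_idx = 7
  next 2 bits -> l2_idx = 2
  bottom 3 bits -> offset = 3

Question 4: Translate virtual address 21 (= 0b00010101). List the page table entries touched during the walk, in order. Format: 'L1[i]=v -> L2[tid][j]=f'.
vaddr = 21 = 0b00010101
Split: l1_idx=0, l2_idx=2, offset=5

Answer: L1[0]=2 -> L2[2][2]=71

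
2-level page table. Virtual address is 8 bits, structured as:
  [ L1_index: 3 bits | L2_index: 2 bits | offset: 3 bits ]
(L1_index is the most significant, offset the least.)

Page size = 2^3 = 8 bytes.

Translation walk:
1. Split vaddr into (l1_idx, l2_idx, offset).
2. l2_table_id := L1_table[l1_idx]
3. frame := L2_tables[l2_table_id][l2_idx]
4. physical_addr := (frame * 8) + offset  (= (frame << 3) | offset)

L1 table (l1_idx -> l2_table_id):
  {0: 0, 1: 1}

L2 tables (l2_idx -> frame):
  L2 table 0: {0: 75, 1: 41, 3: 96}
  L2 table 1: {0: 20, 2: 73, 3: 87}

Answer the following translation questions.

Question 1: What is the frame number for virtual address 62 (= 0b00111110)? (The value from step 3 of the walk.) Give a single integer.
vaddr = 62: l1_idx=1, l2_idx=3
L1[1] = 1; L2[1][3] = 87

Answer: 87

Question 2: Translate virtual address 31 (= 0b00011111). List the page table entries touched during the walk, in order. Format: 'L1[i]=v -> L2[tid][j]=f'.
Answer: L1[0]=0 -> L2[0][3]=96

Derivation:
vaddr = 31 = 0b00011111
Split: l1_idx=0, l2_idx=3, offset=7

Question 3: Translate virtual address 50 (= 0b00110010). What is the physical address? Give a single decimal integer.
vaddr = 50 = 0b00110010
Split: l1_idx=1, l2_idx=2, offset=2
L1[1] = 1
L2[1][2] = 73
paddr = 73 * 8 + 2 = 586

Answer: 586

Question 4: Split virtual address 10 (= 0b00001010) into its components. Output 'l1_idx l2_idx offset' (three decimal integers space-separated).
vaddr = 10 = 0b00001010
  top 3 bits -> l1_idx = 0
  next 2 bits -> l2_idx = 1
  bottom 3 bits -> offset = 2

Answer: 0 1 2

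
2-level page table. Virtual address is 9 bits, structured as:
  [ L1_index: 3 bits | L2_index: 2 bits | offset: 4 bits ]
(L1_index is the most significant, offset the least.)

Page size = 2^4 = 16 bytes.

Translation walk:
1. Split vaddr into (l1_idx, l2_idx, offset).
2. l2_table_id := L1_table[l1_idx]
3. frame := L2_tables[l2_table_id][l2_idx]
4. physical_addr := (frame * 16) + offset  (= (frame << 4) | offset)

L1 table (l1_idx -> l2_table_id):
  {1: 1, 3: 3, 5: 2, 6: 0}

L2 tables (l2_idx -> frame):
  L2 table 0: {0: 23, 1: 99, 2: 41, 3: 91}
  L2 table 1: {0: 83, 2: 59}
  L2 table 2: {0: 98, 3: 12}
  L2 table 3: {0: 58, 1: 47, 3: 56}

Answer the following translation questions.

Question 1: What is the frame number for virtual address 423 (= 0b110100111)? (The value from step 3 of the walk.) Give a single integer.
Answer: 41

Derivation:
vaddr = 423: l1_idx=6, l2_idx=2
L1[6] = 0; L2[0][2] = 41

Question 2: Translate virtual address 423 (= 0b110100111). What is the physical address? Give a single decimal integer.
Answer: 663

Derivation:
vaddr = 423 = 0b110100111
Split: l1_idx=6, l2_idx=2, offset=7
L1[6] = 0
L2[0][2] = 41
paddr = 41 * 16 + 7 = 663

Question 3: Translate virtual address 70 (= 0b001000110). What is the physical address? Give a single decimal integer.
Answer: 1334

Derivation:
vaddr = 70 = 0b001000110
Split: l1_idx=1, l2_idx=0, offset=6
L1[1] = 1
L2[1][0] = 83
paddr = 83 * 16 + 6 = 1334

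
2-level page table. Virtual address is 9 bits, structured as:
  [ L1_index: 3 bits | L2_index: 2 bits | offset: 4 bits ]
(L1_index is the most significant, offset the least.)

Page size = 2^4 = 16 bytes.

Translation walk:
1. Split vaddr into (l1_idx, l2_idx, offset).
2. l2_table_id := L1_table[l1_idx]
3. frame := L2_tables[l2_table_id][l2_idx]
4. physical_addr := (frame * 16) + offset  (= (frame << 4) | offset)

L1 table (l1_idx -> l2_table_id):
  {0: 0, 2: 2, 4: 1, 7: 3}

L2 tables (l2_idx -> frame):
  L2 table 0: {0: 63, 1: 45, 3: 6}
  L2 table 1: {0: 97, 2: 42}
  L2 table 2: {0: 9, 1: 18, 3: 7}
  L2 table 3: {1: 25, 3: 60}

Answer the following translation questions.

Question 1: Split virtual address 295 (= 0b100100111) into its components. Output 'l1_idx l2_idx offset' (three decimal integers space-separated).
vaddr = 295 = 0b100100111
  top 3 bits -> l1_idx = 4
  next 2 bits -> l2_idx = 2
  bottom 4 bits -> offset = 7

Answer: 4 2 7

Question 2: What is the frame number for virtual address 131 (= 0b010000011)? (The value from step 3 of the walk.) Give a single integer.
Answer: 9

Derivation:
vaddr = 131: l1_idx=2, l2_idx=0
L1[2] = 2; L2[2][0] = 9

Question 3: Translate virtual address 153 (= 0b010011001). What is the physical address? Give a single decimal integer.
vaddr = 153 = 0b010011001
Split: l1_idx=2, l2_idx=1, offset=9
L1[2] = 2
L2[2][1] = 18
paddr = 18 * 16 + 9 = 297

Answer: 297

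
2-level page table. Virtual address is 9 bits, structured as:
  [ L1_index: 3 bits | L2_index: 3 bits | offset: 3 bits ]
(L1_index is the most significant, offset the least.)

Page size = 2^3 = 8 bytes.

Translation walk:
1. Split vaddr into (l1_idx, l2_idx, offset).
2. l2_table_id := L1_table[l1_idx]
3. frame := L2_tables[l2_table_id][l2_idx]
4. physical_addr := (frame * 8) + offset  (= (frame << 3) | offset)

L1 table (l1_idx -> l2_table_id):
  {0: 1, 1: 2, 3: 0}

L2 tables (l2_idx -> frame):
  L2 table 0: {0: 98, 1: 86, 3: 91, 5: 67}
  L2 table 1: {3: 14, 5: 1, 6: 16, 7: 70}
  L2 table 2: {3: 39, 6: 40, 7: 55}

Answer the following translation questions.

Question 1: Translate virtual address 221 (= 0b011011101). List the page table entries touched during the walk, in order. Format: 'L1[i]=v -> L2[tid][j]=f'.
vaddr = 221 = 0b011011101
Split: l1_idx=3, l2_idx=3, offset=5

Answer: L1[3]=0 -> L2[0][3]=91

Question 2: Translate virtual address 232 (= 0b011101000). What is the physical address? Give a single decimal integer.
vaddr = 232 = 0b011101000
Split: l1_idx=3, l2_idx=5, offset=0
L1[3] = 0
L2[0][5] = 67
paddr = 67 * 8 + 0 = 536

Answer: 536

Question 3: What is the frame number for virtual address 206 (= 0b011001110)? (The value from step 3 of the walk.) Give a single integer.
Answer: 86

Derivation:
vaddr = 206: l1_idx=3, l2_idx=1
L1[3] = 0; L2[0][1] = 86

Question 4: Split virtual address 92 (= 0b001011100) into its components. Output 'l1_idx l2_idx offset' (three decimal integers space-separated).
Answer: 1 3 4

Derivation:
vaddr = 92 = 0b001011100
  top 3 bits -> l1_idx = 1
  next 3 bits -> l2_idx = 3
  bottom 3 bits -> offset = 4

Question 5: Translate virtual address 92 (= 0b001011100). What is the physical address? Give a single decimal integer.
Answer: 316

Derivation:
vaddr = 92 = 0b001011100
Split: l1_idx=1, l2_idx=3, offset=4
L1[1] = 2
L2[2][3] = 39
paddr = 39 * 8 + 4 = 316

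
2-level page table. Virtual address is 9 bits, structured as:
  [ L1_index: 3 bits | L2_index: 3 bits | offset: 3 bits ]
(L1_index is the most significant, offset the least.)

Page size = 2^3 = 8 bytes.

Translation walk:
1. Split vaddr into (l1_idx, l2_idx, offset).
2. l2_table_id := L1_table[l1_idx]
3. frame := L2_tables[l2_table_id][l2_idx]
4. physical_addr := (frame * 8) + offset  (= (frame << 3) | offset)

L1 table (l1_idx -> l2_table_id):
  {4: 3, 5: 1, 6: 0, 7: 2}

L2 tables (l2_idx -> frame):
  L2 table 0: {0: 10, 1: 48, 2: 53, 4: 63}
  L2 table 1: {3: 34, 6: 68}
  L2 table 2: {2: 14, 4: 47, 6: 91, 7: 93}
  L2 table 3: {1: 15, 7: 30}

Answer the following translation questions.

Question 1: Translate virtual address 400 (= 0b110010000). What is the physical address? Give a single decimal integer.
vaddr = 400 = 0b110010000
Split: l1_idx=6, l2_idx=2, offset=0
L1[6] = 0
L2[0][2] = 53
paddr = 53 * 8 + 0 = 424

Answer: 424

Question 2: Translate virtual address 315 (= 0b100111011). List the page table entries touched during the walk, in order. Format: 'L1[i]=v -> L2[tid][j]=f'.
vaddr = 315 = 0b100111011
Split: l1_idx=4, l2_idx=7, offset=3

Answer: L1[4]=3 -> L2[3][7]=30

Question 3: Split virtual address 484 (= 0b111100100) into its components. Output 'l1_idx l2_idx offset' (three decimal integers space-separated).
Answer: 7 4 4

Derivation:
vaddr = 484 = 0b111100100
  top 3 bits -> l1_idx = 7
  next 3 bits -> l2_idx = 4
  bottom 3 bits -> offset = 4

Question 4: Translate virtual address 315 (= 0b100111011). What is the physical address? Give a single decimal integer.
Answer: 243

Derivation:
vaddr = 315 = 0b100111011
Split: l1_idx=4, l2_idx=7, offset=3
L1[4] = 3
L2[3][7] = 30
paddr = 30 * 8 + 3 = 243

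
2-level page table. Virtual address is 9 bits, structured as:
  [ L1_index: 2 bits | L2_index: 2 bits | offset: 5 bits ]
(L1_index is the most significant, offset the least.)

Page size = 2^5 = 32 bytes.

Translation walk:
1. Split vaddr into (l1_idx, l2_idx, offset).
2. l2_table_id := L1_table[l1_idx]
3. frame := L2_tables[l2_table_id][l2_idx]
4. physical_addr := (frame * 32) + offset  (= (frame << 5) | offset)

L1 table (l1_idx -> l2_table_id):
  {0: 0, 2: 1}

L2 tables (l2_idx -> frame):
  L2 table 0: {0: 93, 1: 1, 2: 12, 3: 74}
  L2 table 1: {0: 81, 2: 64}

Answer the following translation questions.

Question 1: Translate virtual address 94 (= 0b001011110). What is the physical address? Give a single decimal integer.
Answer: 414

Derivation:
vaddr = 94 = 0b001011110
Split: l1_idx=0, l2_idx=2, offset=30
L1[0] = 0
L2[0][2] = 12
paddr = 12 * 32 + 30 = 414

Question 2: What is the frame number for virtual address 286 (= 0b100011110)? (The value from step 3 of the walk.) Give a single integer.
vaddr = 286: l1_idx=2, l2_idx=0
L1[2] = 1; L2[1][0] = 81

Answer: 81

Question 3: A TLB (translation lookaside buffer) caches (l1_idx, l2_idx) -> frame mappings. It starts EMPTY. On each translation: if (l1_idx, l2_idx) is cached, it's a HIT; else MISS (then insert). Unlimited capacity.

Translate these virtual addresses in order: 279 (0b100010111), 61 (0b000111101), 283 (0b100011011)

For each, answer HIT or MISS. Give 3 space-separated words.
Answer: MISS MISS HIT

Derivation:
vaddr=279: (2,0) not in TLB -> MISS, insert
vaddr=61: (0,1) not in TLB -> MISS, insert
vaddr=283: (2,0) in TLB -> HIT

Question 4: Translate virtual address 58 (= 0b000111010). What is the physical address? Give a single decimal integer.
Answer: 58

Derivation:
vaddr = 58 = 0b000111010
Split: l1_idx=0, l2_idx=1, offset=26
L1[0] = 0
L2[0][1] = 1
paddr = 1 * 32 + 26 = 58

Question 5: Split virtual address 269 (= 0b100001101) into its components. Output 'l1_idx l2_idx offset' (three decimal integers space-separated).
vaddr = 269 = 0b100001101
  top 2 bits -> l1_idx = 2
  next 2 bits -> l2_idx = 0
  bottom 5 bits -> offset = 13

Answer: 2 0 13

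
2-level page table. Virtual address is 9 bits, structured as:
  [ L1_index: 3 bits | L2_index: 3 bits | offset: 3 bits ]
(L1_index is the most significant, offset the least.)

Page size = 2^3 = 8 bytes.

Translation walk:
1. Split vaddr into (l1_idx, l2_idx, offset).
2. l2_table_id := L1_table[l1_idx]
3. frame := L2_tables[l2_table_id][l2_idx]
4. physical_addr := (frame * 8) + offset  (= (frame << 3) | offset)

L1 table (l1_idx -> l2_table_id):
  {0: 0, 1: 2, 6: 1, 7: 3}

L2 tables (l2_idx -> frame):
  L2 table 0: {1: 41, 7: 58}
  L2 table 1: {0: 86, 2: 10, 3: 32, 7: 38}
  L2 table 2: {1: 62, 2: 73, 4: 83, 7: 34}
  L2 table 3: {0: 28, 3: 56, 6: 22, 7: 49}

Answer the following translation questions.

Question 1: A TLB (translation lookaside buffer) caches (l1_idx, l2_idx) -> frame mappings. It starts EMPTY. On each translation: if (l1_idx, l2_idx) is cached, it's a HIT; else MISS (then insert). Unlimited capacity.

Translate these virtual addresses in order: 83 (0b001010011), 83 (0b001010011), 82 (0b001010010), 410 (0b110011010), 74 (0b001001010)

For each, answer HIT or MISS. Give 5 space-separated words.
Answer: MISS HIT HIT MISS MISS

Derivation:
vaddr=83: (1,2) not in TLB -> MISS, insert
vaddr=83: (1,2) in TLB -> HIT
vaddr=82: (1,2) in TLB -> HIT
vaddr=410: (6,3) not in TLB -> MISS, insert
vaddr=74: (1,1) not in TLB -> MISS, insert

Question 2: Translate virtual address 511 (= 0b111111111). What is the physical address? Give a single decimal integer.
vaddr = 511 = 0b111111111
Split: l1_idx=7, l2_idx=7, offset=7
L1[7] = 3
L2[3][7] = 49
paddr = 49 * 8 + 7 = 399

Answer: 399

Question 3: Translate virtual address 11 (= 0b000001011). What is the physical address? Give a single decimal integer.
Answer: 331

Derivation:
vaddr = 11 = 0b000001011
Split: l1_idx=0, l2_idx=1, offset=3
L1[0] = 0
L2[0][1] = 41
paddr = 41 * 8 + 3 = 331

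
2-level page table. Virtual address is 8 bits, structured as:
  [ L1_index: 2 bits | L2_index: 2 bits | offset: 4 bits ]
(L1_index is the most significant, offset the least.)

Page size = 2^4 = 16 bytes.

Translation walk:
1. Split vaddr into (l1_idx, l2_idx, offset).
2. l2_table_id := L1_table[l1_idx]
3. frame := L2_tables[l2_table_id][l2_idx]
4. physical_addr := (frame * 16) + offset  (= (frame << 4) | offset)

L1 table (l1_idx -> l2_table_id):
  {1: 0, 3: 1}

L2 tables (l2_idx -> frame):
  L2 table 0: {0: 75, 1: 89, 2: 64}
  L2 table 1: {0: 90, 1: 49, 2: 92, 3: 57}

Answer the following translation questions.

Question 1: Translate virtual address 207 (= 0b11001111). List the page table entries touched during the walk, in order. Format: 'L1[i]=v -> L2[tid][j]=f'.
Answer: L1[3]=1 -> L2[1][0]=90

Derivation:
vaddr = 207 = 0b11001111
Split: l1_idx=3, l2_idx=0, offset=15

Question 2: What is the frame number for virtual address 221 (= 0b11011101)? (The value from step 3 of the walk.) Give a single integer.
vaddr = 221: l1_idx=3, l2_idx=1
L1[3] = 1; L2[1][1] = 49

Answer: 49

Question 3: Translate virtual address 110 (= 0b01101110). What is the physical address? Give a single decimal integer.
Answer: 1038

Derivation:
vaddr = 110 = 0b01101110
Split: l1_idx=1, l2_idx=2, offset=14
L1[1] = 0
L2[0][2] = 64
paddr = 64 * 16 + 14 = 1038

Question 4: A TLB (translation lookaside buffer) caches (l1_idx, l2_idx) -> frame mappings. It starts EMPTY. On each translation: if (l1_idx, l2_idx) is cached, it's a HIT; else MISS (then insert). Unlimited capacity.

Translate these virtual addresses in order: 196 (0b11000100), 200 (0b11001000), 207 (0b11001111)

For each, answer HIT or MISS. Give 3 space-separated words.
vaddr=196: (3,0) not in TLB -> MISS, insert
vaddr=200: (3,0) in TLB -> HIT
vaddr=207: (3,0) in TLB -> HIT

Answer: MISS HIT HIT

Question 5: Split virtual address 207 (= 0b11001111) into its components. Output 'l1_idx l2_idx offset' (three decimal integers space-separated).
vaddr = 207 = 0b11001111
  top 2 bits -> l1_idx = 3
  next 2 bits -> l2_idx = 0
  bottom 4 bits -> offset = 15

Answer: 3 0 15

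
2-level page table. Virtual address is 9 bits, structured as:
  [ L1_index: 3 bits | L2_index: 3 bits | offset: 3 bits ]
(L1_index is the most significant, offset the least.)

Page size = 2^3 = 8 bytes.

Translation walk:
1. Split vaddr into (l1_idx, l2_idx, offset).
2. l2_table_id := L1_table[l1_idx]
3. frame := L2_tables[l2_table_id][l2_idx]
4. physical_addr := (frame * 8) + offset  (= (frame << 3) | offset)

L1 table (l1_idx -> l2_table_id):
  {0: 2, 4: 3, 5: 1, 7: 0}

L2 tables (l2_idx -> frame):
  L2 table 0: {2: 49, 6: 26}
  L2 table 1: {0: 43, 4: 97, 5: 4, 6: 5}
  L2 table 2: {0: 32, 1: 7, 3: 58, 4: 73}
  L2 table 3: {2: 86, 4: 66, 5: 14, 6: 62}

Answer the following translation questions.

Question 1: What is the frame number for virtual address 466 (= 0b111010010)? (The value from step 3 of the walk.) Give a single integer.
Answer: 49

Derivation:
vaddr = 466: l1_idx=7, l2_idx=2
L1[7] = 0; L2[0][2] = 49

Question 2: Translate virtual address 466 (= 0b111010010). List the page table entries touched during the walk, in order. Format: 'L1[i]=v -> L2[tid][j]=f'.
vaddr = 466 = 0b111010010
Split: l1_idx=7, l2_idx=2, offset=2

Answer: L1[7]=0 -> L2[0][2]=49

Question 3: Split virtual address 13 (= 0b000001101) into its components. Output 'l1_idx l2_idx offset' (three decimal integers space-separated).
vaddr = 13 = 0b000001101
  top 3 bits -> l1_idx = 0
  next 3 bits -> l2_idx = 1
  bottom 3 bits -> offset = 5

Answer: 0 1 5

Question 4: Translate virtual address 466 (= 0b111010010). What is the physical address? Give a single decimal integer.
Answer: 394

Derivation:
vaddr = 466 = 0b111010010
Split: l1_idx=7, l2_idx=2, offset=2
L1[7] = 0
L2[0][2] = 49
paddr = 49 * 8 + 2 = 394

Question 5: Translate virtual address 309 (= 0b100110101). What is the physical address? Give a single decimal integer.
vaddr = 309 = 0b100110101
Split: l1_idx=4, l2_idx=6, offset=5
L1[4] = 3
L2[3][6] = 62
paddr = 62 * 8 + 5 = 501

Answer: 501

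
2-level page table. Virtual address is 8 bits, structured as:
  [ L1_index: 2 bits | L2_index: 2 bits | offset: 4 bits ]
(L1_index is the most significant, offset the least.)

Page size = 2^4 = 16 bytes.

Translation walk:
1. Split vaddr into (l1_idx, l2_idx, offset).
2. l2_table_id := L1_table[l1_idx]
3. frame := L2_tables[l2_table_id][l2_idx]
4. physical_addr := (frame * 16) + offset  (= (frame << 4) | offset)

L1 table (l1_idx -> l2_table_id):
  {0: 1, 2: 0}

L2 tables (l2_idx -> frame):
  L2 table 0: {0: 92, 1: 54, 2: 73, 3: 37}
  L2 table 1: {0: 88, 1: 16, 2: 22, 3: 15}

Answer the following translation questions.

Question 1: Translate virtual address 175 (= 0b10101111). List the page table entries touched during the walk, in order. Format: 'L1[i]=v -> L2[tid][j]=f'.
vaddr = 175 = 0b10101111
Split: l1_idx=2, l2_idx=2, offset=15

Answer: L1[2]=0 -> L2[0][2]=73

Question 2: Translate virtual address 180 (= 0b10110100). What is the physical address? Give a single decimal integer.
vaddr = 180 = 0b10110100
Split: l1_idx=2, l2_idx=3, offset=4
L1[2] = 0
L2[0][3] = 37
paddr = 37 * 16 + 4 = 596

Answer: 596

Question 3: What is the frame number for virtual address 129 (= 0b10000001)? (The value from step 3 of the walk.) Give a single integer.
vaddr = 129: l1_idx=2, l2_idx=0
L1[2] = 0; L2[0][0] = 92

Answer: 92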